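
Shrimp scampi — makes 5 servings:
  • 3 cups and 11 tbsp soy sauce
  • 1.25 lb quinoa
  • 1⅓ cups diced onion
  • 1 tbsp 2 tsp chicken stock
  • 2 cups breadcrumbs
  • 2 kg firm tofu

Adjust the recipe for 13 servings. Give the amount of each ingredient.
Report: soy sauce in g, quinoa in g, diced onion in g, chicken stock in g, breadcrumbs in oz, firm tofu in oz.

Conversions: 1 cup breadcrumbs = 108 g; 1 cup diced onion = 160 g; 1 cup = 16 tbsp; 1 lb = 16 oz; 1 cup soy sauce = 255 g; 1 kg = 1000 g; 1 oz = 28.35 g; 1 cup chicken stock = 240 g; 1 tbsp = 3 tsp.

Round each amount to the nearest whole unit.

Scaling factor: 13/5 = 2.6.
soy sauce: (3 cup + 11 tbsp = 3.6875 cup) × 13/5 × 255 g/cup ≈ 2445 g
quinoa: 1.25 lb × 13/5 × 16 oz/lb × 28.35 g/oz ≈ 1474 g
diced onion: 4/3 cup × 13/5 × 160 g/cup ≈ 555 g
chicken stock: (1 tbsp + 2 tsp = 5/3 tbsp) × 13/5 ÷ 16 tbsp/cup × 240 g/cup = 65 g
breadcrumbs: 2 cup × 13/5 × 108 g/cup ÷ 28.35 g/oz ≈ 20 oz
firm tofu: 2 kg × 13/5 × 1000 g/kg ÷ 28.35 g/oz ≈ 183 oz

soy sauce: 2445 g; quinoa: 1474 g; diced onion: 555 g; chicken stock: 65 g; breadcrumbs: 20 oz; firm tofu: 183 oz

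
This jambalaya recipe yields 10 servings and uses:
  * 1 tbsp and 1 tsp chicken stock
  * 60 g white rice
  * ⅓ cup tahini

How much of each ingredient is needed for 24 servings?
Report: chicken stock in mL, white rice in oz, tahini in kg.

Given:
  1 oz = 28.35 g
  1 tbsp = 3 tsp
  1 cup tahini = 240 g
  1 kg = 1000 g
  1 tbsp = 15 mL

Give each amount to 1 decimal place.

chicken stock: 48.0 mL; white rice: 5.1 oz; tahini: 0.2 kg

Scaling factor: 24/10 = 12/5 = 2.4.
chicken stock: (1 tbsp + 1 tsp = 4/3 tbsp) × 12/5 × 15 mL/tbsp = 48.0 mL
white rice: 60 g × 12/5 ÷ 28.35 g/oz ≈ 5.1 oz
tahini: 1/3 cup × 12/5 × 240 g/cup ÷ 1000 g/kg ≈ 0.2 kg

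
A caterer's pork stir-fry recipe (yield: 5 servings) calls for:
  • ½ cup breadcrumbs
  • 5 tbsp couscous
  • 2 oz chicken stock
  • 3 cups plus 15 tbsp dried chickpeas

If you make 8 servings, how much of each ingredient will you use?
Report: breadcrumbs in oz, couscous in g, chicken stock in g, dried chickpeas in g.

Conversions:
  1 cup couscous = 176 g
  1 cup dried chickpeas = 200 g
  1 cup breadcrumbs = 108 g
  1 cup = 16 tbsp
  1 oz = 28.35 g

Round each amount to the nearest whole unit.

breadcrumbs: 3 oz; couscous: 88 g; chicken stock: 91 g; dried chickpeas: 1260 g

Scaling factor: 8/5 = 1.6.
breadcrumbs: 0.5 cup × 8/5 × 108 g/cup ÷ 28.35 g/oz ≈ 3 oz
couscous: 5 tbsp × 8/5 ÷ 16 tbsp/cup × 176 g/cup = 88 g
chicken stock: 2 oz × 8/5 × 28.35 g/oz ≈ 91 g
dried chickpeas: (3 cup + 15 tbsp = 3.9375 cup) × 8/5 × 200 g/cup = 1260 g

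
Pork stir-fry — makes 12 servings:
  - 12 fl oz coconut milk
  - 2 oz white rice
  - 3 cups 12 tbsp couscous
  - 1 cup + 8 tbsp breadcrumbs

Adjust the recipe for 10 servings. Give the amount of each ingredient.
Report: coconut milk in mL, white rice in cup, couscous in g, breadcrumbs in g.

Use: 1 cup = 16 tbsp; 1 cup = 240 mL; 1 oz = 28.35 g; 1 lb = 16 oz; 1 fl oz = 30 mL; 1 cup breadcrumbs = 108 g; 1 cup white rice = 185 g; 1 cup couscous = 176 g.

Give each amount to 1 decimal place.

coconut milk: 300.0 mL; white rice: 0.3 cup; couscous: 550.0 g; breadcrumbs: 135.0 g

Scaling factor: 10/12 = 5/6.
coconut milk: 12 fl oz × 5/6 × 30 mL/fl oz = 300.0 mL
white rice: 2 oz × 5/6 × 28.35 g/oz ÷ 185 g/cup ≈ 0.3 cup
couscous: (3 cup + 12 tbsp = 3.75 cup) × 5/6 × 176 g/cup = 550.0 g
breadcrumbs: (1 cup + 8 tbsp = 1.5 cup) × 5/6 × 108 g/cup = 135.0 g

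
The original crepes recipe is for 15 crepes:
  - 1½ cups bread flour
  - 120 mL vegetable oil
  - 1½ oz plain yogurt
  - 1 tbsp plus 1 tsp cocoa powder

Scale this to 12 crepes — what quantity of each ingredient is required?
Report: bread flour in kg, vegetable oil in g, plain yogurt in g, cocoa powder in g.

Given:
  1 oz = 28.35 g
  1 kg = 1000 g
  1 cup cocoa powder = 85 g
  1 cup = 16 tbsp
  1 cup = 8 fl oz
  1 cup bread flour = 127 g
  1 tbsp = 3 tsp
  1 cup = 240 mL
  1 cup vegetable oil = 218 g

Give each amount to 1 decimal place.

Scaling factor: 12/15 = 4/5 = 0.8.
bread flour: 1.5 cup × 4/5 × 127 g/cup ÷ 1000 g/kg ≈ 0.2 kg
vegetable oil: 120 mL × 4/5 ÷ 240 mL/cup × 218 g/cup = 87.2 g
plain yogurt: 1.5 oz × 4/5 × 28.35 g/oz ≈ 34.0 g
cocoa powder: (1 tbsp + 1 tsp = 4/3 tbsp) × 4/5 ÷ 16 tbsp/cup × 85 g/cup ≈ 5.7 g

bread flour: 0.2 kg; vegetable oil: 87.2 g; plain yogurt: 34.0 g; cocoa powder: 5.7 g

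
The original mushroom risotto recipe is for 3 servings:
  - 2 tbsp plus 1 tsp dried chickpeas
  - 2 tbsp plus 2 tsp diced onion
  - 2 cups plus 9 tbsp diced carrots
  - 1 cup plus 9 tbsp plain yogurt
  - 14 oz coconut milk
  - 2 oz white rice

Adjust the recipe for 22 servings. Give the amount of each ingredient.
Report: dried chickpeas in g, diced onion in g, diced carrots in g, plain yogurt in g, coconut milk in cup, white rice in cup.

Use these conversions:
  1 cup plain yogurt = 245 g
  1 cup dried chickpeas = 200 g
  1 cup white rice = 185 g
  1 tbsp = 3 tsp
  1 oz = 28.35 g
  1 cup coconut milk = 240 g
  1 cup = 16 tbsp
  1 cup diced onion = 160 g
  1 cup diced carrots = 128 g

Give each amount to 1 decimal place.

Scaling factor: 22/3.
dried chickpeas: (2 tbsp + 1 tsp = 7/3 tbsp) × 22/3 ÷ 16 tbsp/cup × 200 g/cup ≈ 213.9 g
diced onion: (2 tbsp + 2 tsp = 8/3 tbsp) × 22/3 ÷ 16 tbsp/cup × 160 g/cup ≈ 195.6 g
diced carrots: (2 cup + 9 tbsp = 2.5625 cup) × 22/3 × 128 g/cup ≈ 2405.3 g
plain yogurt: (1 cup + 9 tbsp = 1.5625 cup) × 22/3 × 245 g/cup ≈ 2807.3 g
coconut milk: 14 oz × 22/3 × 28.35 g/oz ÷ 240 g/cup ≈ 12.1 cup
white rice: 2 oz × 22/3 × 28.35 g/oz ÷ 185 g/cup ≈ 2.2 cup

dried chickpeas: 213.9 g; diced onion: 195.6 g; diced carrots: 2405.3 g; plain yogurt: 2807.3 g; coconut milk: 12.1 cup; white rice: 2.2 cup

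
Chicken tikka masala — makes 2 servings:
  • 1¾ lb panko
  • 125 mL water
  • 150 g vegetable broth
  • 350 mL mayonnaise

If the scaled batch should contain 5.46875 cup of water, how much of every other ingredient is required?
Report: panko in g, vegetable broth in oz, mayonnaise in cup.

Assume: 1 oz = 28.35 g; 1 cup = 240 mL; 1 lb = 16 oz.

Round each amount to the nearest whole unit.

The original recipe has 25/48 cup of water, so the scaling factor is 5.46875 ÷ 25/48 = 21/2 = 10.5.
panko: 1.75 lb × 21/2 × 16 oz/lb × 28.35 g/oz ≈ 8335 g
vegetable broth: 150 g × 21/2 ÷ 28.35 g/oz ≈ 56 oz
mayonnaise: 350 mL × 21/2 ÷ 240 mL/cup ≈ 15 cup

panko: 8335 g; vegetable broth: 56 oz; mayonnaise: 15 cup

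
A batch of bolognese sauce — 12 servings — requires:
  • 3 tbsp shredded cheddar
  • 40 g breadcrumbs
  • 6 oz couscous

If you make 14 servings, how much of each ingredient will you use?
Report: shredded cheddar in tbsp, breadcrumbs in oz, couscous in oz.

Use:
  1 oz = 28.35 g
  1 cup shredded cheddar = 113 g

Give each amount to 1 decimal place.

Scaling factor: 14/12 = 7/6.
shredded cheddar: 3 tbsp × 7/6 = 3.5 tbsp
breadcrumbs: 40 g × 7/6 ÷ 28.35 g/oz ≈ 1.6 oz
couscous: 6 oz × 7/6 = 7.0 oz

shredded cheddar: 3.5 tbsp; breadcrumbs: 1.6 oz; couscous: 7.0 oz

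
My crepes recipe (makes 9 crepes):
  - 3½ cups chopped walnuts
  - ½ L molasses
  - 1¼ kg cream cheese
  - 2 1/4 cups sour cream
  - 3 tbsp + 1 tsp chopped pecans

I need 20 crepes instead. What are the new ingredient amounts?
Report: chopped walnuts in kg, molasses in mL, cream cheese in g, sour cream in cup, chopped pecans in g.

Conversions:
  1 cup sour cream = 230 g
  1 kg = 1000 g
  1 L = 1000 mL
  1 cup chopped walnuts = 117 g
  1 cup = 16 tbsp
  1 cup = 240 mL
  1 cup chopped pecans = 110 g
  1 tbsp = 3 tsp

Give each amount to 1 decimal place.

chopped walnuts: 0.9 kg; molasses: 1111.1 mL; cream cheese: 2777.8 g; sour cream: 5.0 cup; chopped pecans: 50.9 g

Scaling factor: 20/9.
chopped walnuts: 3.5 cup × 20/9 × 117 g/cup ÷ 1000 g/kg ≈ 0.9 kg
molasses: 0.5 L × 20/9 × 1000 mL/L ≈ 1111.1 mL
cream cheese: 1.25 kg × 20/9 × 1000 g/kg ≈ 2777.8 g
sour cream: 2.25 cup × 20/9 = 5.0 cup
chopped pecans: (3 tbsp + 1 tsp = 10/3 tbsp) × 20/9 ÷ 16 tbsp/cup × 110 g/cup ≈ 50.9 g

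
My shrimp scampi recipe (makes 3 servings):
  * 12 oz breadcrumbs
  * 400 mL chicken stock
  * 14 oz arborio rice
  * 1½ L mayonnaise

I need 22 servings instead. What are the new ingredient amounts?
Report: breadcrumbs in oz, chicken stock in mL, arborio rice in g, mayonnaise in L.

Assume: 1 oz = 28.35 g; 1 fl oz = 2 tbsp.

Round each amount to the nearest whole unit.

breadcrumbs: 88 oz; chicken stock: 2933 mL; arborio rice: 2911 g; mayonnaise: 11 L

Scaling factor: 22/3.
breadcrumbs: 12 oz × 22/3 = 88 oz
chicken stock: 400 mL × 22/3 ≈ 2933 mL
arborio rice: 14 oz × 22/3 × 28.35 g/oz ≈ 2911 g
mayonnaise: 1.5 L × 22/3 = 11 L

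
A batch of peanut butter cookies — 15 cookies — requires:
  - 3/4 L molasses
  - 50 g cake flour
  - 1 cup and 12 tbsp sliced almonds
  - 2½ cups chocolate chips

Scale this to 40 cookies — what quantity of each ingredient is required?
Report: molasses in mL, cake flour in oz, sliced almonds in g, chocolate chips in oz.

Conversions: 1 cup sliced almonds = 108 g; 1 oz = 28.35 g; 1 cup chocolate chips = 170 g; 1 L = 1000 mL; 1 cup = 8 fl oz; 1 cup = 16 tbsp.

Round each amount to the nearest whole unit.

Scaling factor: 40/15 = 8/3.
molasses: 0.75 L × 8/3 × 1000 mL/L = 2000 mL
cake flour: 50 g × 8/3 ÷ 28.35 g/oz ≈ 5 oz
sliced almonds: (1 cup + 12 tbsp = 1.75 cup) × 8/3 × 108 g/cup = 504 g
chocolate chips: 2.5 cup × 8/3 × 170 g/cup ÷ 28.35 g/oz ≈ 40 oz

molasses: 2000 mL; cake flour: 5 oz; sliced almonds: 504 g; chocolate chips: 40 oz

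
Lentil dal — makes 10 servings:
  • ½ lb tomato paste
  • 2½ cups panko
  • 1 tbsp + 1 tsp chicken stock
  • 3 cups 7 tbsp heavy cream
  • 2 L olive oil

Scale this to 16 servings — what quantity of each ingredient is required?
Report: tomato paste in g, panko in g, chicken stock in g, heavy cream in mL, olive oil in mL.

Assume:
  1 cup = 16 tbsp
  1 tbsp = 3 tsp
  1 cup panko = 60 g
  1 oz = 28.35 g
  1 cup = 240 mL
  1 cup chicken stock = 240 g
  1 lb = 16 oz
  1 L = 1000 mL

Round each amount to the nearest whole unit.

Scaling factor: 16/10 = 8/5 = 1.6.
tomato paste: 0.5 lb × 8/5 × 16 oz/lb × 28.35 g/oz ≈ 363 g
panko: 2.5 cup × 8/5 × 60 g/cup = 240 g
chicken stock: (1 tbsp + 1 tsp = 4/3 tbsp) × 8/5 ÷ 16 tbsp/cup × 240 g/cup = 32 g
heavy cream: (3 cup + 7 tbsp = 3.4375 cup) × 8/5 × 240 mL/cup = 1320 mL
olive oil: 2 L × 8/5 × 1000 mL/L = 3200 mL

tomato paste: 363 g; panko: 240 g; chicken stock: 32 g; heavy cream: 1320 mL; olive oil: 3200 mL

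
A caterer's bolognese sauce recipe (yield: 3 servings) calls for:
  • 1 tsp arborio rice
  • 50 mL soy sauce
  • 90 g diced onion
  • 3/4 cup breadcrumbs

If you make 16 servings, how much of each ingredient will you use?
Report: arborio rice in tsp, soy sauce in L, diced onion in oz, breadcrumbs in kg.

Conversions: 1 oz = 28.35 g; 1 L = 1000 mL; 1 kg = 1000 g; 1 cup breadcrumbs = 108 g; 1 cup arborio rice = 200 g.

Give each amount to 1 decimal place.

arborio rice: 5.3 tsp; soy sauce: 0.3 L; diced onion: 16.9 oz; breadcrumbs: 0.4 kg

Scaling factor: 16/3.
arborio rice: 1 tsp × 16/3 ≈ 5.3 tsp
soy sauce: 50 mL × 16/3 ÷ 1000 mL/L ≈ 0.3 L
diced onion: 90 g × 16/3 ÷ 28.35 g/oz ≈ 16.9 oz
breadcrumbs: 0.75 cup × 16/3 × 108 g/cup ÷ 1000 g/kg ≈ 0.4 kg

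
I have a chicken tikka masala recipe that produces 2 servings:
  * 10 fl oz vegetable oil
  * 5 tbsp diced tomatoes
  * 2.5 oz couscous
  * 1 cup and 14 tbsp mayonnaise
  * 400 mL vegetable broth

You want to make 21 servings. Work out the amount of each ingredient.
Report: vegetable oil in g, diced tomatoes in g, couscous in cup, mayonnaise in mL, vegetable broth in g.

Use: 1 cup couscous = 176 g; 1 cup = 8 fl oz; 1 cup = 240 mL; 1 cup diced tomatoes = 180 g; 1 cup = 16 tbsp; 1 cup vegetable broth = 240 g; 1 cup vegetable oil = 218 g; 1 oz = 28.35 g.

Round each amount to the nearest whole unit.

Scaling factor: 21/2 = 10.5.
vegetable oil: 10 fl oz × 21/2 ÷ 8 fl oz/cup × 218 g/cup ≈ 2861 g
diced tomatoes: 5 tbsp × 21/2 ÷ 16 tbsp/cup × 180 g/cup ≈ 591 g
couscous: 2.5 oz × 21/2 × 28.35 g/oz ÷ 176 g/cup ≈ 4 cup
mayonnaise: (1 cup + 14 tbsp = 1.875 cup) × 21/2 × 240 mL/cup = 4725 mL
vegetable broth: 400 mL × 21/2 ÷ 240 mL/cup × 240 g/cup = 4200 g

vegetable oil: 2861 g; diced tomatoes: 591 g; couscous: 4 cup; mayonnaise: 4725 mL; vegetable broth: 4200 g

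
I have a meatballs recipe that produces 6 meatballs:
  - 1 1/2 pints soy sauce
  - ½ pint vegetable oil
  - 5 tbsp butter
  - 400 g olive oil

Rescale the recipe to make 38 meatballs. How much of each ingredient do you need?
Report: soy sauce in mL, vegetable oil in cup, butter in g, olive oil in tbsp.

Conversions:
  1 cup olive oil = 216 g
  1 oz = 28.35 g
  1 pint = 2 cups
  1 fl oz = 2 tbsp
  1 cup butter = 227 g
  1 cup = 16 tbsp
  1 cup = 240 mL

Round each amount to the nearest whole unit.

Scaling factor: 38/6 = 19/3.
soy sauce: 1.5 pint × 19/3 × 2 cup/pint × 240 mL/cup = 4560 mL
vegetable oil: 0.5 pint × 19/3 × 2 cup/pint ≈ 6 cup
butter: 5 tbsp × 19/3 ÷ 16 tbsp/cup × 227 g/cup ≈ 449 g
olive oil: 400 g × 19/3 ÷ 216 g/cup × 16 tbsp/cup ≈ 188 tbsp

soy sauce: 4560 mL; vegetable oil: 6 cup; butter: 449 g; olive oil: 188 tbsp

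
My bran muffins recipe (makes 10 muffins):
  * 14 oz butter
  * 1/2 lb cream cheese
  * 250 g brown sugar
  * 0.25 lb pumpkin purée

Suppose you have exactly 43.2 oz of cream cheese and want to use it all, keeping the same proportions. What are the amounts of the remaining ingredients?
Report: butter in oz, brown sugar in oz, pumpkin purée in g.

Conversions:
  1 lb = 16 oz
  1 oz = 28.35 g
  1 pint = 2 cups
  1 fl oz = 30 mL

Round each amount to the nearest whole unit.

The original recipe has 8 oz of cream cheese, so the scaling factor is 43.2 ÷ 8 = 27/5 = 5.4.
butter: 14 oz × 27/5 ≈ 76 oz
brown sugar: 250 g × 27/5 ÷ 28.35 g/oz ≈ 48 oz
pumpkin purée: 0.25 lb × 27/5 × 16 oz/lb × 28.35 g/oz ≈ 612 g

butter: 76 oz; brown sugar: 48 oz; pumpkin purée: 612 g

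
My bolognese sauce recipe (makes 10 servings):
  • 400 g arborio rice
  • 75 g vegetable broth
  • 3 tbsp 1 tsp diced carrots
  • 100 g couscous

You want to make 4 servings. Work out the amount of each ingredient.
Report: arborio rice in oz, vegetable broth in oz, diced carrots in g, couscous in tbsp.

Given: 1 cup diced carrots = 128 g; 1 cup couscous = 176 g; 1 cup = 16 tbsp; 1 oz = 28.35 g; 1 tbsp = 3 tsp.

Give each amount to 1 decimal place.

arborio rice: 5.6 oz; vegetable broth: 1.1 oz; diced carrots: 10.7 g; couscous: 3.6 tbsp

Scaling factor: 4/10 = 2/5 = 0.4.
arborio rice: 400 g × 2/5 ÷ 28.35 g/oz ≈ 5.6 oz
vegetable broth: 75 g × 2/5 ÷ 28.35 g/oz ≈ 1.1 oz
diced carrots: (3 tbsp + 1 tsp = 10/3 tbsp) × 2/5 ÷ 16 tbsp/cup × 128 g/cup ≈ 10.7 g
couscous: 100 g × 2/5 ÷ 176 g/cup × 16 tbsp/cup ≈ 3.6 tbsp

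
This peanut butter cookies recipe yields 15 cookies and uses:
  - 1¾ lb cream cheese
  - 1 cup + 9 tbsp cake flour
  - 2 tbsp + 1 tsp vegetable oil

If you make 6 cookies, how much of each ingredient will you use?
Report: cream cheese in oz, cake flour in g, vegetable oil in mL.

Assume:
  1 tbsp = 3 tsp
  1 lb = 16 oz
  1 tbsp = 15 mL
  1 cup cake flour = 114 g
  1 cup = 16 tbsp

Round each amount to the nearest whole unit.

Scaling factor: 6/15 = 2/5 = 0.4.
cream cheese: 1.75 lb × 2/5 × 16 oz/lb ≈ 11 oz
cake flour: (1 cup + 9 tbsp = 1.5625 cup) × 2/5 × 114 g/cup ≈ 71 g
vegetable oil: (2 tbsp + 1 tsp = 7/3 tbsp) × 2/5 × 15 mL/tbsp = 14 mL

cream cheese: 11 oz; cake flour: 71 g; vegetable oil: 14 mL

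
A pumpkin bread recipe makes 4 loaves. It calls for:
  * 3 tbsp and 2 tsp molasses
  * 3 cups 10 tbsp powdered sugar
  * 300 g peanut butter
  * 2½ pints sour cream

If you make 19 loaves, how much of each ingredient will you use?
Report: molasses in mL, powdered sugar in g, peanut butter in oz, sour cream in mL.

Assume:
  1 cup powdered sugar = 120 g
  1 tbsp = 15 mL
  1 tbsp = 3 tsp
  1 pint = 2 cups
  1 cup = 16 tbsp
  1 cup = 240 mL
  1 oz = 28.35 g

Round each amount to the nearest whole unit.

molasses: 261 mL; powdered sugar: 2066 g; peanut butter: 50 oz; sour cream: 5700 mL

Scaling factor: 19/4 = 4.75.
molasses: (3 tbsp + 2 tsp = 11/3 tbsp) × 19/4 × 15 mL/tbsp ≈ 261 mL
powdered sugar: (3 cup + 10 tbsp = 3.625 cup) × 19/4 × 120 g/cup ≈ 2066 g
peanut butter: 300 g × 19/4 ÷ 28.35 g/oz ≈ 50 oz
sour cream: 2.5 pint × 19/4 × 2 cup/pint × 240 mL/cup = 5700 mL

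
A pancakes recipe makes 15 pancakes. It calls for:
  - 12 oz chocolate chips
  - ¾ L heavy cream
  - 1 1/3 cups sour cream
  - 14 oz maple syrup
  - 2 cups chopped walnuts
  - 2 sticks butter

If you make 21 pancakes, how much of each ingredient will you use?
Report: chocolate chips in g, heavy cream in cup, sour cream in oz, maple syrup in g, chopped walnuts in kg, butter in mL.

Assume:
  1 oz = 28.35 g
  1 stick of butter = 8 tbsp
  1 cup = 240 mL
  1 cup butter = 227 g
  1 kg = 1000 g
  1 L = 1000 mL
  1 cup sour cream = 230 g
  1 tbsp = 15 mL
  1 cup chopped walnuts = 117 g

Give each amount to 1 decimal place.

Scaling factor: 21/15 = 7/5 = 1.4.
chocolate chips: 12 oz × 7/5 × 28.35 g/oz ≈ 476.3 g
heavy cream: 0.75 L × 7/5 × 1000 mL/L ÷ 240 mL/cup ≈ 4.4 cup
sour cream: 4/3 cup × 7/5 × 230 g/cup ÷ 28.35 g/oz ≈ 15.1 oz
maple syrup: 14 oz × 7/5 × 28.35 g/oz ≈ 555.7 g
chopped walnuts: 2 cup × 7/5 × 117 g/cup ÷ 1000 g/kg ≈ 0.3 kg
butter: 2 stick × 7/5 × 8 tbsp/stick × 15 mL/tbsp = 336.0 mL

chocolate chips: 476.3 g; heavy cream: 4.4 cup; sour cream: 15.1 oz; maple syrup: 555.7 g; chopped walnuts: 0.3 kg; butter: 336.0 mL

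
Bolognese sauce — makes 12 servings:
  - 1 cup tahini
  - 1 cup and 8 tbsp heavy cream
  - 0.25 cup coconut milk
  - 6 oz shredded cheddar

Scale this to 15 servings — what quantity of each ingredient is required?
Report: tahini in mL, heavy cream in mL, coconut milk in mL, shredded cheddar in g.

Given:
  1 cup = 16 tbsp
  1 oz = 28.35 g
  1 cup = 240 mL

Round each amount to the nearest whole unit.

tahini: 300 mL; heavy cream: 450 mL; coconut milk: 75 mL; shredded cheddar: 213 g

Scaling factor: 15/12 = 5/4 = 1.25.
tahini: 1 cup × 5/4 × 240 mL/cup = 300 mL
heavy cream: (1 cup + 8 tbsp = 1.5 cup) × 5/4 × 240 mL/cup = 450 mL
coconut milk: 0.25 cup × 5/4 × 240 mL/cup = 75 mL
shredded cheddar: 6 oz × 5/4 × 28.35 g/oz ≈ 213 g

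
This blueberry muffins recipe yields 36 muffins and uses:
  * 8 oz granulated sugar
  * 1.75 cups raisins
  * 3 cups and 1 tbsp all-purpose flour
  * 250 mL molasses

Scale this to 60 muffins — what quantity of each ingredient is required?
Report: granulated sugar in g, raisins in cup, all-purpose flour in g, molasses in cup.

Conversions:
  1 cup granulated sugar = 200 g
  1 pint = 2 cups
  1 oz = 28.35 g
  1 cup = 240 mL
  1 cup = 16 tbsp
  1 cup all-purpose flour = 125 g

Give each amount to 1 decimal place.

granulated sugar: 378.0 g; raisins: 2.9 cup; all-purpose flour: 638.0 g; molasses: 1.7 cup

Scaling factor: 60/36 = 5/3.
granulated sugar: 8 oz × 5/3 × 28.35 g/oz = 378.0 g
raisins: 1.75 cup × 5/3 ≈ 2.9 cup
all-purpose flour: (3 cup + 1 tbsp = 3.0625 cup) × 5/3 × 125 g/cup ≈ 638.0 g
molasses: 250 mL × 5/3 ÷ 240 mL/cup ≈ 1.7 cup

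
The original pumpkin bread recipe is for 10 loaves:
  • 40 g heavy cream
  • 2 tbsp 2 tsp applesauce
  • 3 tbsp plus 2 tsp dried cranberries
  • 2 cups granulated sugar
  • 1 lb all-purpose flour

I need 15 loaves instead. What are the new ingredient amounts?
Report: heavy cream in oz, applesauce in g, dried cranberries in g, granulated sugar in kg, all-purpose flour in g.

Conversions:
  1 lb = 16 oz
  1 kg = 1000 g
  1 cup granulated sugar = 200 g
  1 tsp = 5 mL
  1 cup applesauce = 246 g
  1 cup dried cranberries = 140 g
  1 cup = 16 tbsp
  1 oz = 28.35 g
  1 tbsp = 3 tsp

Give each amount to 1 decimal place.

Scaling factor: 15/10 = 3/2 = 1.5.
heavy cream: 40 g × 3/2 ÷ 28.35 g/oz ≈ 2.1 oz
applesauce: (2 tbsp + 2 tsp = 8/3 tbsp) × 3/2 ÷ 16 tbsp/cup × 246 g/cup = 61.5 g
dried cranberries: (3 tbsp + 2 tsp = 11/3 tbsp) × 3/2 ÷ 16 tbsp/cup × 140 g/cup ≈ 48.1 g
granulated sugar: 2 cup × 3/2 × 200 g/cup ÷ 1000 g/kg = 0.6 kg
all-purpose flour: 1 lb × 3/2 × 16 oz/lb × 28.35 g/oz = 680.4 g

heavy cream: 2.1 oz; applesauce: 61.5 g; dried cranberries: 48.1 g; granulated sugar: 0.6 kg; all-purpose flour: 680.4 g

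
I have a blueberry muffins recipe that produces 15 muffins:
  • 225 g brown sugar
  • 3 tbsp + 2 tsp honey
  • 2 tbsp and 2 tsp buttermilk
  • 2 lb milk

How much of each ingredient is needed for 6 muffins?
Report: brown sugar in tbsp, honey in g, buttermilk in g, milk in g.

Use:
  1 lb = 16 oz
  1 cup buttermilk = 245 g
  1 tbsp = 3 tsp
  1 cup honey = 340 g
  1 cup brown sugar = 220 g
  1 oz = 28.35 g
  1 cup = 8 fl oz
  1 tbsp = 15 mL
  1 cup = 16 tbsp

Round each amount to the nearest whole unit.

Scaling factor: 6/15 = 2/5 = 0.4.
brown sugar: 225 g × 2/5 ÷ 220 g/cup × 16 tbsp/cup ≈ 7 tbsp
honey: (3 tbsp + 2 tsp = 11/3 tbsp) × 2/5 ÷ 16 tbsp/cup × 340 g/cup ≈ 31 g
buttermilk: (2 tbsp + 2 tsp = 8/3 tbsp) × 2/5 ÷ 16 tbsp/cup × 245 g/cup ≈ 16 g
milk: 2 lb × 2/5 × 16 oz/lb × 28.35 g/oz ≈ 363 g

brown sugar: 7 tbsp; honey: 31 g; buttermilk: 16 g; milk: 363 g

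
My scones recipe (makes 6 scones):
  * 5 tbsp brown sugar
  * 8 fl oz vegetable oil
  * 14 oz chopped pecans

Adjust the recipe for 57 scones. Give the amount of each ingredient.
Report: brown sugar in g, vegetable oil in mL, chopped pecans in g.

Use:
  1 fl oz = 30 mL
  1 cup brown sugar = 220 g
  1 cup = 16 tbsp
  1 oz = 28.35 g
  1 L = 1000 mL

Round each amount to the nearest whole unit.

brown sugar: 653 g; vegetable oil: 2280 mL; chopped pecans: 3771 g

Scaling factor: 57/6 = 19/2 = 9.5.
brown sugar: 5 tbsp × 19/2 ÷ 16 tbsp/cup × 220 g/cup ≈ 653 g
vegetable oil: 8 fl oz × 19/2 × 30 mL/fl oz = 2280 mL
chopped pecans: 14 oz × 19/2 × 28.35 g/oz ≈ 3771 g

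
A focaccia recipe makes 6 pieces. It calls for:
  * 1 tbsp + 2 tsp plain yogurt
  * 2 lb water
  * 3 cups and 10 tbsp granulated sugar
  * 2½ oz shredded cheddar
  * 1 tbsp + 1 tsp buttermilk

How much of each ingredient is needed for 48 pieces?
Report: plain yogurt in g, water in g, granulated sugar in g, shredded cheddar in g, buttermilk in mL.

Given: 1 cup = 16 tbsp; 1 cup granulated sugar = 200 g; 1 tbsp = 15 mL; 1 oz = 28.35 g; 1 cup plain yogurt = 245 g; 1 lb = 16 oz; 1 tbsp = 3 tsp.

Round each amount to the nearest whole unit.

Scaling factor: 48/6 = 8.
plain yogurt: (1 tbsp + 2 tsp = 5/3 tbsp) × 8 ÷ 16 tbsp/cup × 245 g/cup ≈ 204 g
water: 2 lb × 8 × 16 oz/lb × 28.35 g/oz ≈ 7258 g
granulated sugar: (3 cup + 10 tbsp = 3.625 cup) × 8 × 200 g/cup = 5800 g
shredded cheddar: 2.5 oz × 8 × 28.35 g/oz = 567 g
buttermilk: (1 tbsp + 1 tsp = 4/3 tbsp) × 8 × 15 mL/tbsp = 160 mL

plain yogurt: 204 g; water: 7258 g; granulated sugar: 5800 g; shredded cheddar: 567 g; buttermilk: 160 mL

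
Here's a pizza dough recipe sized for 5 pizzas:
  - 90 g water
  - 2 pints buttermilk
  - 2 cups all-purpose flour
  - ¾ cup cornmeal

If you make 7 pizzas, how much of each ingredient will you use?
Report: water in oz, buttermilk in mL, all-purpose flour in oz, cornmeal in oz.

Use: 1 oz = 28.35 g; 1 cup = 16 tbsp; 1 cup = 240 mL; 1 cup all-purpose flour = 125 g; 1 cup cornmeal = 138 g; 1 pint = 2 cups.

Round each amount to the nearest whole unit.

water: 4 oz; buttermilk: 1344 mL; all-purpose flour: 12 oz; cornmeal: 5 oz

Scaling factor: 7/5 = 1.4.
water: 90 g × 7/5 ÷ 28.35 g/oz ≈ 4 oz
buttermilk: 2 pint × 7/5 × 2 cup/pint × 240 mL/cup = 1344 mL
all-purpose flour: 2 cup × 7/5 × 125 g/cup ÷ 28.35 g/oz ≈ 12 oz
cornmeal: 0.75 cup × 7/5 × 138 g/cup ÷ 28.35 g/oz ≈ 5 oz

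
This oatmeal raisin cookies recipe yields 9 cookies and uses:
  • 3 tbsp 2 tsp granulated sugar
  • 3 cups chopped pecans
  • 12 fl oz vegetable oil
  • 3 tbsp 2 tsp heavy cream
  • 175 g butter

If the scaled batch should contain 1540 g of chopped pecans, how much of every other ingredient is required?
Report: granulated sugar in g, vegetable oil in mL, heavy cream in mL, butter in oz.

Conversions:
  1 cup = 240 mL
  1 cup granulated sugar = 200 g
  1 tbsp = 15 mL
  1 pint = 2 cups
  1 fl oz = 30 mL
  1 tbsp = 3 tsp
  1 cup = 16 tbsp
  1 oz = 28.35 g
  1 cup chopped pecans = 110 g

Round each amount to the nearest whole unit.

granulated sugar: 214 g; vegetable oil: 1680 mL; heavy cream: 257 mL; butter: 29 oz

The original recipe has 330 g of chopped pecans, so the scaling factor is 1540 ÷ 330 = 14/3.
granulated sugar: (3 tbsp + 2 tsp = 11/3 tbsp) × 14/3 ÷ 16 tbsp/cup × 200 g/cup ≈ 214 g
vegetable oil: 12 fl oz × 14/3 × 30 mL/fl oz = 1680 mL
heavy cream: (3 tbsp + 2 tsp = 11/3 tbsp) × 14/3 × 15 mL/tbsp ≈ 257 mL
butter: 175 g × 14/3 ÷ 28.35 g/oz ≈ 29 oz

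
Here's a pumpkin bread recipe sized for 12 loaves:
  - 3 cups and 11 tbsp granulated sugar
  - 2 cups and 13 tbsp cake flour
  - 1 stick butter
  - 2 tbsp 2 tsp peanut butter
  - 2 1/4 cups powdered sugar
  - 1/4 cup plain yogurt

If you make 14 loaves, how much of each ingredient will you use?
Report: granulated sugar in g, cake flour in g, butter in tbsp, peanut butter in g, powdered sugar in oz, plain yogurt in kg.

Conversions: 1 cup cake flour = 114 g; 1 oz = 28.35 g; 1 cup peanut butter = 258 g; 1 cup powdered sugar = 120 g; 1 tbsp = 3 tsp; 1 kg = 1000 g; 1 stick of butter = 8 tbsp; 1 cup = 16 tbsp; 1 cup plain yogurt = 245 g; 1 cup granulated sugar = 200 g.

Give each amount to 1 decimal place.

Scaling factor: 14/12 = 7/6.
granulated sugar: (3 cup + 11 tbsp = 3.6875 cup) × 7/6 × 200 g/cup ≈ 860.4 g
cake flour: (2 cup + 13 tbsp = 2.8125 cup) × 7/6 × 114 g/cup ≈ 374.1 g
butter: 1 stick × 7/6 × 8 tbsp/stick ≈ 9.3 tbsp
peanut butter: (2 tbsp + 2 tsp = 8/3 tbsp) × 7/6 ÷ 16 tbsp/cup × 258 g/cup ≈ 50.2 g
powdered sugar: 2.25 cup × 7/6 × 120 g/cup ÷ 28.35 g/oz ≈ 11.1 oz
plain yogurt: 0.25 cup × 7/6 × 245 g/cup ÷ 1000 g/kg ≈ 0.1 kg

granulated sugar: 860.4 g; cake flour: 374.1 g; butter: 9.3 tbsp; peanut butter: 50.2 g; powdered sugar: 11.1 oz; plain yogurt: 0.1 kg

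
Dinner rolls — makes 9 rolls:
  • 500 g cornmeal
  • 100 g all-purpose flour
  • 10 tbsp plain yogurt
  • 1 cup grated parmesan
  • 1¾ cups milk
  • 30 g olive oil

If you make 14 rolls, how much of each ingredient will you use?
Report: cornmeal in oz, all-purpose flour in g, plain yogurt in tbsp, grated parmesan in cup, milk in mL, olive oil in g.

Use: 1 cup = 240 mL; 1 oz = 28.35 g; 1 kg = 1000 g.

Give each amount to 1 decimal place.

cornmeal: 27.4 oz; all-purpose flour: 155.6 g; plain yogurt: 15.6 tbsp; grated parmesan: 1.6 cup; milk: 653.3 mL; olive oil: 46.7 g

Scaling factor: 14/9.
cornmeal: 500 g × 14/9 ÷ 28.35 g/oz ≈ 27.4 oz
all-purpose flour: 100 g × 14/9 ≈ 155.6 g
plain yogurt: 10 tbsp × 14/9 ≈ 15.6 tbsp
grated parmesan: 1 cup × 14/9 ≈ 1.6 cup
milk: 1.75 cup × 14/9 × 240 mL/cup ≈ 653.3 mL
olive oil: 30 g × 14/9 ≈ 46.7 g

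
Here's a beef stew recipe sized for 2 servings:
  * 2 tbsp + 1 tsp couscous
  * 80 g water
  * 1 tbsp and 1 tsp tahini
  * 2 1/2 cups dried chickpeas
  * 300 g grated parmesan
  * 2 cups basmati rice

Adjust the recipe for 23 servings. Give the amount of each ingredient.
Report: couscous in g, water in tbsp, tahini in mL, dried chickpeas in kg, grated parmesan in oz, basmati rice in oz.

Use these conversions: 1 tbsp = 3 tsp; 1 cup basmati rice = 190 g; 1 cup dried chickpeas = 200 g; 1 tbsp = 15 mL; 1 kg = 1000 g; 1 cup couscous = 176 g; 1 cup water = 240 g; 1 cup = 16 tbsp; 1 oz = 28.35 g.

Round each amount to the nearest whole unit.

couscous: 295 g; water: 61 tbsp; tahini: 230 mL; dried chickpeas: 6 kg; grated parmesan: 122 oz; basmati rice: 154 oz

Scaling factor: 23/2 = 11.5.
couscous: (2 tbsp + 1 tsp = 7/3 tbsp) × 23/2 ÷ 16 tbsp/cup × 176 g/cup ≈ 295 g
water: 80 g × 23/2 ÷ 240 g/cup × 16 tbsp/cup ≈ 61 tbsp
tahini: (1 tbsp + 1 tsp = 4/3 tbsp) × 23/2 × 15 mL/tbsp = 230 mL
dried chickpeas: 2.5 cup × 23/2 × 200 g/cup ÷ 1000 g/kg ≈ 6 kg
grated parmesan: 300 g × 23/2 ÷ 28.35 g/oz ≈ 122 oz
basmati rice: 2 cup × 23/2 × 190 g/cup ÷ 28.35 g/oz ≈ 154 oz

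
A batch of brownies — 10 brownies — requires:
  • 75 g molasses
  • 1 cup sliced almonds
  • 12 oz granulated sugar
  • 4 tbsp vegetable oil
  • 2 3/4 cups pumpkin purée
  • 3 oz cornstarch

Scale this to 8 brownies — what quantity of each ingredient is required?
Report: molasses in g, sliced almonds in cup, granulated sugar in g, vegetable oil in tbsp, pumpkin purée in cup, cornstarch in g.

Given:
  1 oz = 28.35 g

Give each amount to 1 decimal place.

Scaling factor: 8/10 = 4/5 = 0.8.
molasses: 75 g × 4/5 = 60.0 g
sliced almonds: 1 cup × 4/5 = 0.8 cup
granulated sugar: 12 oz × 4/5 × 28.35 g/oz ≈ 272.2 g
vegetable oil: 4 tbsp × 4/5 = 3.2 tbsp
pumpkin purée: 2.75 cup × 4/5 = 2.2 cup
cornstarch: 3 oz × 4/5 × 28.35 g/oz ≈ 68.0 g

molasses: 60.0 g; sliced almonds: 0.8 cup; granulated sugar: 272.2 g; vegetable oil: 3.2 tbsp; pumpkin purée: 2.2 cup; cornstarch: 68.0 g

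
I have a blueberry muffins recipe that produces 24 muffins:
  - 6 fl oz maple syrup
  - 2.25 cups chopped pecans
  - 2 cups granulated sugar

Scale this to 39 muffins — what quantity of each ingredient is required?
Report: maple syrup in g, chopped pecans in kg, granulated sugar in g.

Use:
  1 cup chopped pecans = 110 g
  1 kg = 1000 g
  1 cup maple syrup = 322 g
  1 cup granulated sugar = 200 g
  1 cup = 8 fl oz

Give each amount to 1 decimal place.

Scaling factor: 39/24 = 13/8 = 1.625.
maple syrup: 6 fl oz × 13/8 ÷ 8 fl oz/cup × 322 g/cup ≈ 392.4 g
chopped pecans: 2.25 cup × 13/8 × 110 g/cup ÷ 1000 g/kg ≈ 0.4 kg
granulated sugar: 2 cup × 13/8 × 200 g/cup = 650.0 g

maple syrup: 392.4 g; chopped pecans: 0.4 kg; granulated sugar: 650.0 g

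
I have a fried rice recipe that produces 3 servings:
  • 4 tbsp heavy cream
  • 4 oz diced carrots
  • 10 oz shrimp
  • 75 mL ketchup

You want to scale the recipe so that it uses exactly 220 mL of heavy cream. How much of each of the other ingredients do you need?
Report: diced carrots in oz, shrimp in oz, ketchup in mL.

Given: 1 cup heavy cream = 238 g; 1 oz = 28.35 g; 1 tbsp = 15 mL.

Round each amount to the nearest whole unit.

diced carrots: 15 oz; shrimp: 37 oz; ketchup: 275 mL

The original recipe has 60 mL of heavy cream, so the scaling factor is 220 ÷ 60 = 11/3.
diced carrots: 4 oz × 11/3 ≈ 15 oz
shrimp: 10 oz × 11/3 ≈ 37 oz
ketchup: 75 mL × 11/3 = 275 mL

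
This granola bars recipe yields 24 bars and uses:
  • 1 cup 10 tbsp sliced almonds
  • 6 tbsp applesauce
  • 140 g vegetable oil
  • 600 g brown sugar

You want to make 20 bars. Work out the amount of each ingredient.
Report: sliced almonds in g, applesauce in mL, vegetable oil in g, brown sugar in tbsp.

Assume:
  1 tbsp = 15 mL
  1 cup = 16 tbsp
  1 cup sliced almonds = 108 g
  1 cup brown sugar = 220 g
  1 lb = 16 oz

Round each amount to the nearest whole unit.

Scaling factor: 20/24 = 5/6.
sliced almonds: (1 cup + 10 tbsp = 1.625 cup) × 5/6 × 108 g/cup ≈ 146 g
applesauce: 6 tbsp × 5/6 × 15 mL/tbsp = 75 mL
vegetable oil: 140 g × 5/6 ≈ 117 g
brown sugar: 600 g × 5/6 ÷ 220 g/cup × 16 tbsp/cup ≈ 36 tbsp

sliced almonds: 146 g; applesauce: 75 mL; vegetable oil: 117 g; brown sugar: 36 tbsp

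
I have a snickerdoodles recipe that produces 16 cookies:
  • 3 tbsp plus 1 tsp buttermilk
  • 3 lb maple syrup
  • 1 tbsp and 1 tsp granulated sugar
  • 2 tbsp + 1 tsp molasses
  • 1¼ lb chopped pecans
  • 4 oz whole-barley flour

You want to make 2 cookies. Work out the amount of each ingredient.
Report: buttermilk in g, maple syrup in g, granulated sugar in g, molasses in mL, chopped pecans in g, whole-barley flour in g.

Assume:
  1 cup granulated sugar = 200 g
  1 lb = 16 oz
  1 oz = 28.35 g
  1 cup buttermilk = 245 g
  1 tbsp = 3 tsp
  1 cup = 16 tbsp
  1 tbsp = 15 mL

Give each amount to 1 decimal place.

buttermilk: 6.4 g; maple syrup: 170.1 g; granulated sugar: 2.1 g; molasses: 4.4 mL; chopped pecans: 70.9 g; whole-barley flour: 14.2 g

Scaling factor: 2/16 = 1/8 = 0.125.
buttermilk: (3 tbsp + 1 tsp = 10/3 tbsp) × 1/8 ÷ 16 tbsp/cup × 245 g/cup ≈ 6.4 g
maple syrup: 3 lb × 1/8 × 16 oz/lb × 28.35 g/oz = 170.1 g
granulated sugar: (1 tbsp + 1 tsp = 4/3 tbsp) × 1/8 ÷ 16 tbsp/cup × 200 g/cup ≈ 2.1 g
molasses: (2 tbsp + 1 tsp = 7/3 tbsp) × 1/8 × 15 mL/tbsp ≈ 4.4 mL
chopped pecans: 1.25 lb × 1/8 × 16 oz/lb × 28.35 g/oz ≈ 70.9 g
whole-barley flour: 4 oz × 1/8 × 28.35 g/oz ≈ 14.2 g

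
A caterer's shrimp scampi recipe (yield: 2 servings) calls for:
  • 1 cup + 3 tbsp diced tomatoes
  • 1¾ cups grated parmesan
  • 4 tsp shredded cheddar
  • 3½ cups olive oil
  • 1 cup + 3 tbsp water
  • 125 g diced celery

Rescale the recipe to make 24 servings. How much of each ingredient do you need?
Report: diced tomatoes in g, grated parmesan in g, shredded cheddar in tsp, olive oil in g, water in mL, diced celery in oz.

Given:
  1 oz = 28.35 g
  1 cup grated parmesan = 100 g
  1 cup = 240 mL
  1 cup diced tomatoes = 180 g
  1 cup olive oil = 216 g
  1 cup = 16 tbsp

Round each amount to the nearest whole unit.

diced tomatoes: 2565 g; grated parmesan: 2100 g; shredded cheddar: 48 tsp; olive oil: 9072 g; water: 3420 mL; diced celery: 53 oz

Scaling factor: 24/2 = 12.
diced tomatoes: (1 cup + 3 tbsp = 1.1875 cup) × 12 × 180 g/cup = 2565 g
grated parmesan: 1.75 cup × 12 × 100 g/cup = 2100 g
shredded cheddar: 4 tsp × 12 = 48 tsp
olive oil: 3.5 cup × 12 × 216 g/cup = 9072 g
water: (1 cup + 3 tbsp = 1.1875 cup) × 12 × 240 mL/cup = 3420 mL
diced celery: 125 g × 12 ÷ 28.35 g/oz ≈ 53 oz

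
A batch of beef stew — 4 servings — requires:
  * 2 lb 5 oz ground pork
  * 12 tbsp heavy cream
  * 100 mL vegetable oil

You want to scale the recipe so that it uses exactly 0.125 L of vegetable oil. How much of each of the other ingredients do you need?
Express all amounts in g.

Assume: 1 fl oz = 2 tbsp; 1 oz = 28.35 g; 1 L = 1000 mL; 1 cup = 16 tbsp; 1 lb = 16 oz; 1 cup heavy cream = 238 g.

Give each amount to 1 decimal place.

The original recipe has 0.1 L of vegetable oil, so the scaling factor is 0.125 ÷ 0.1 = 5/4 = 1.25.
ground pork: (2 lb + 5 oz = 2.3125 lb) × 5/4 × 16 oz/lb × 28.35 g/oz ≈ 1311.2 g
heavy cream: 12 tbsp × 5/4 ÷ 16 tbsp/cup × 238 g/cup ≈ 223.1 g

ground pork: 1311.2 g; heavy cream: 223.1 g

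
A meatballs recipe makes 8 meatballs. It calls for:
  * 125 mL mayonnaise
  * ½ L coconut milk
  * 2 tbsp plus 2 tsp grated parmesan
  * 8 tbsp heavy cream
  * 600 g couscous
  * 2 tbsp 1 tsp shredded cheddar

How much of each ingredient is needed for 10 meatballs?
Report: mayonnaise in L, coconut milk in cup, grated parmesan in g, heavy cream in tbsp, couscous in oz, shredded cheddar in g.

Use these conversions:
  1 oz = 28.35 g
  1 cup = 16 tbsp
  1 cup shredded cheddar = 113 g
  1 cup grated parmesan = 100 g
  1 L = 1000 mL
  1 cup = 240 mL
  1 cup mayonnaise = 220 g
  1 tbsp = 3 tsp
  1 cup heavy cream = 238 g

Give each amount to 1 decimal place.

Scaling factor: 10/8 = 5/4 = 1.25.
mayonnaise: 125 mL × 5/4 ÷ 1000 mL/L ≈ 0.2 L
coconut milk: 0.5 L × 5/4 × 1000 mL/L ÷ 240 mL/cup ≈ 2.6 cup
grated parmesan: (2 tbsp + 2 tsp = 8/3 tbsp) × 5/4 ÷ 16 tbsp/cup × 100 g/cup ≈ 20.8 g
heavy cream: 8 tbsp × 5/4 = 10.0 tbsp
couscous: 600 g × 5/4 ÷ 28.35 g/oz ≈ 26.5 oz
shredded cheddar: (2 tbsp + 1 tsp = 7/3 tbsp) × 5/4 ÷ 16 tbsp/cup × 113 g/cup ≈ 20.6 g

mayonnaise: 0.2 L; coconut milk: 2.6 cup; grated parmesan: 20.8 g; heavy cream: 10.0 tbsp; couscous: 26.5 oz; shredded cheddar: 20.6 g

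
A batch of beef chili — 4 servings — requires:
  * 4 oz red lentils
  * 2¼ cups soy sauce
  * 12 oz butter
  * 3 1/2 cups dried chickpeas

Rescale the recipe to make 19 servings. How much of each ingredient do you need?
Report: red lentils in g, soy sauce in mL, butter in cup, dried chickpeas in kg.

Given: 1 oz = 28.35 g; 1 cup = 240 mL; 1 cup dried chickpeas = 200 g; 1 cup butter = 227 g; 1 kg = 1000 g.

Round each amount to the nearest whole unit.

red lentils: 539 g; soy sauce: 2565 mL; butter: 7 cup; dried chickpeas: 3 kg

Scaling factor: 19/4 = 4.75.
red lentils: 4 oz × 19/4 × 28.35 g/oz ≈ 539 g
soy sauce: 2.25 cup × 19/4 × 240 mL/cup = 2565 mL
butter: 12 oz × 19/4 × 28.35 g/oz ÷ 227 g/cup ≈ 7 cup
dried chickpeas: 3.5 cup × 19/4 × 200 g/cup ÷ 1000 g/kg ≈ 3 kg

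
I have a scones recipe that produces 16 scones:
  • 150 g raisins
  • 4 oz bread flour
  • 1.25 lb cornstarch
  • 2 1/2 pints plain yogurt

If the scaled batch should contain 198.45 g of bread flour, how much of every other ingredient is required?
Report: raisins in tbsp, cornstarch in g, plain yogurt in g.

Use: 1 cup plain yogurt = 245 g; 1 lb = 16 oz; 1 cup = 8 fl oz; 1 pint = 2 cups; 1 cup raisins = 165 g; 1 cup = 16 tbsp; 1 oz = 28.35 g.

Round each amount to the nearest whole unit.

raisins: 25 tbsp; cornstarch: 992 g; plain yogurt: 2144 g

The original recipe has 113.4 g of bread flour, so the scaling factor is 198.45 ÷ 113.4 = 7/4 = 1.75.
raisins: 150 g × 7/4 ÷ 165 g/cup × 16 tbsp/cup ≈ 25 tbsp
cornstarch: 1.25 lb × 7/4 × 16 oz/lb × 28.35 g/oz ≈ 992 g
plain yogurt: 2.5 pint × 7/4 × 2 cup/pint × 245 g/cup ≈ 2144 g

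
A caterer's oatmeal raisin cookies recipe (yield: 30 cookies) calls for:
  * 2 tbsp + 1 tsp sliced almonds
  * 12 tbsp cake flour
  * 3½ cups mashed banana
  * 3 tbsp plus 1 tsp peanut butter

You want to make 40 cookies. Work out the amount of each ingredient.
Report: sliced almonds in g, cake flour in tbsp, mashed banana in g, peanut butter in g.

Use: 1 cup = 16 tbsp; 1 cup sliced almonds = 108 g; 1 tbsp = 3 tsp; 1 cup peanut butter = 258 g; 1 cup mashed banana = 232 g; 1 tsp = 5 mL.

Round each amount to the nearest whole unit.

sliced almonds: 21 g; cake flour: 16 tbsp; mashed banana: 1083 g; peanut butter: 72 g

Scaling factor: 40/30 = 4/3.
sliced almonds: (2 tbsp + 1 tsp = 7/3 tbsp) × 4/3 ÷ 16 tbsp/cup × 108 g/cup = 21 g
cake flour: 12 tbsp × 4/3 = 16 tbsp
mashed banana: 3.5 cup × 4/3 × 232 g/cup ≈ 1083 g
peanut butter: (3 tbsp + 1 tsp = 10/3 tbsp) × 4/3 ÷ 16 tbsp/cup × 258 g/cup ≈ 72 g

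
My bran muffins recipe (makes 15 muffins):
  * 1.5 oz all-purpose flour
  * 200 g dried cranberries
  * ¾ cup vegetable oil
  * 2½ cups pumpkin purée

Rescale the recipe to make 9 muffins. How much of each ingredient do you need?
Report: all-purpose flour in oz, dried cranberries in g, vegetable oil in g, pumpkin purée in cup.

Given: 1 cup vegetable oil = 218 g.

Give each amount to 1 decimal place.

all-purpose flour: 0.9 oz; dried cranberries: 120.0 g; vegetable oil: 98.1 g; pumpkin purée: 1.5 cup

Scaling factor: 9/15 = 3/5 = 0.6.
all-purpose flour: 1.5 oz × 3/5 = 0.9 oz
dried cranberries: 200 g × 3/5 = 120.0 g
vegetable oil: 0.75 cup × 3/5 × 218 g/cup = 98.1 g
pumpkin purée: 2.5 cup × 3/5 = 1.5 cup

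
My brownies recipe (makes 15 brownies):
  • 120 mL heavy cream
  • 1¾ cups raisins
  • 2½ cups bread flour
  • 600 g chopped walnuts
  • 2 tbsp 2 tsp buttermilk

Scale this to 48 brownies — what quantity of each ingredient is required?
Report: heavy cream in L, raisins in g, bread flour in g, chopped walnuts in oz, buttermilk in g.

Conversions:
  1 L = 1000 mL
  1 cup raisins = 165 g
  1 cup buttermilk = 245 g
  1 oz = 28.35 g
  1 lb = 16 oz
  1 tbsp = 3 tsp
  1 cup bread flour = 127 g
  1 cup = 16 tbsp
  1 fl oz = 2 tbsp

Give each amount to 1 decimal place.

heavy cream: 0.4 L; raisins: 924.0 g; bread flour: 1016.0 g; chopped walnuts: 67.7 oz; buttermilk: 130.7 g

Scaling factor: 48/15 = 16/5 = 3.2.
heavy cream: 120 mL × 16/5 ÷ 1000 mL/L ≈ 0.4 L
raisins: 1.75 cup × 16/5 × 165 g/cup = 924.0 g
bread flour: 2.5 cup × 16/5 × 127 g/cup = 1016.0 g
chopped walnuts: 600 g × 16/5 ÷ 28.35 g/oz ≈ 67.7 oz
buttermilk: (2 tbsp + 2 tsp = 8/3 tbsp) × 16/5 ÷ 16 tbsp/cup × 245 g/cup ≈ 130.7 g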